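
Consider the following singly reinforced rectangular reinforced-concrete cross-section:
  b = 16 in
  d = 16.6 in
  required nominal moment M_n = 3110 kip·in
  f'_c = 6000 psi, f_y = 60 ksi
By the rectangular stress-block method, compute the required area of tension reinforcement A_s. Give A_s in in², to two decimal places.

From M_n = 0.85 f'_c a b (d − a/2):
a = d − √(d² − 2M_n/(0.85 f'_c b)) = 16.6 − √(16.6² − 2 × 3110/(0.85 × 6 × 16)) = 2.481 in.
A_s = 0.85 f'_c a b / f_y = 0.85 × 6 × 2.481 × 16 / 60 = 3.374 in².

A_s ≈ 3.37 in²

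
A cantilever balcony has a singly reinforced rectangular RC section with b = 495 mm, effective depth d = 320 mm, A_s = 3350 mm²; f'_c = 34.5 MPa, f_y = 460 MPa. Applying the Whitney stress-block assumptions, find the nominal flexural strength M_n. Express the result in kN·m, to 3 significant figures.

T = A_s f_y = 3350 × 460 = 1541000 N = 1541 kN.
From C = T: a = T/(0.85 f'_c b) = 1541000/(0.85 × 34.5 × 495) = 106.16 mm.
M_n = T(d − a/2) = 1541 kN × (320 − 53.08) mm = 411.32 kN·m.

M_n ≈ 411 kN·m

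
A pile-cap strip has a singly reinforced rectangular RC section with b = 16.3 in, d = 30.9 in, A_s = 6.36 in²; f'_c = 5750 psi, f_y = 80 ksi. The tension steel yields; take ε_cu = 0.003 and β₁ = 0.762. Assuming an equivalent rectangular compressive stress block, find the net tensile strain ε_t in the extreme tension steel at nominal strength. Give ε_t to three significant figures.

a = A_s f_y/(0.85 f'_c b) = 6.387 in.
β₁ = 0.762, so c = a/β₁ = 6.387/0.762 = 8.382 in.
From the linear strain diagram with ε_cu = 0.003: ε_t = 0.003 (d − c)/c = 0.003 × (30.9 − 8.382)/8.382 = 0.00806.
Since ε_t ≥ 0.005, the section is tension-controlled.

ε_t ≈ 0.00806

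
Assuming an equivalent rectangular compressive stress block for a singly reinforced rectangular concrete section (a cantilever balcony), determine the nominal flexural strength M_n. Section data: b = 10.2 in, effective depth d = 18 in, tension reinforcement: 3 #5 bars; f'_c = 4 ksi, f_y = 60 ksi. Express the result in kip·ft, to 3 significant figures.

M_n ≈ 80.0 kip·ft

A_s = 3 × 0.31 = 0.93 in².
T = A_s f_y = 0.93 × 60 = 55.8 kips.
a = T/(0.85 f'_c b) = 55.8/(0.85 × 4 × 10.2) = 1.609 in.
M_n = T(d − a/2) = 55.8 × (18 − 0.8045) = 959.5 kip·in = 959.5/12 = 79.96 kip·ft.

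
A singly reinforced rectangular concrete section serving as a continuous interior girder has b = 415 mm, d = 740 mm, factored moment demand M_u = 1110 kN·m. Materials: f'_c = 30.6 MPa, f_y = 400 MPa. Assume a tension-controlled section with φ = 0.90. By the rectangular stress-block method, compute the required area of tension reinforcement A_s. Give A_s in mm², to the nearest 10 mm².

A_s ≈ 4730 mm²

M_n = M_u/φ = 1110/0.90 = 1233.33 kN·m.
With M_n = 0.85 f'_c a b (d − a/2), solve the quadratic for a:
a = d − √(d² − 2M_n/(0.85 f'_c b)) = 740 − √(740² − 2 × 1233.33×10⁶/(0.85 × 30.6 × 415)) = 175.13 mm.
A_s = 0.85 f'_c a b / f_y = 0.85 × 30.6 × 175.13 × 415 / 400 = 4725.9 mm².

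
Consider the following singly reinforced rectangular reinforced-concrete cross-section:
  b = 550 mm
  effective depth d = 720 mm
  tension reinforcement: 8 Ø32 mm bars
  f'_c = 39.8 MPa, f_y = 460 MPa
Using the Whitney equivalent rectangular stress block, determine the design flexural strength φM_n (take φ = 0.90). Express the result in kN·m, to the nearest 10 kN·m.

A_s = 8 × 804 = 6432 mm².
T = A_s f_y = 6432 × 460 = 2958720 N = 2958.72 kN.
From C = T: a = T/(0.85 f'_c b) = 2958720/(0.85 × 39.8 × 550) = 159.02 mm.
M_n = T(d − a/2) = 2958.72 kN × (720 − 79.51) mm = 1895.03 kN·m.
φM_n = 0.90 × 1895.03 = 1705.53 kN·m.

φM_n ≈ 1710 kN·m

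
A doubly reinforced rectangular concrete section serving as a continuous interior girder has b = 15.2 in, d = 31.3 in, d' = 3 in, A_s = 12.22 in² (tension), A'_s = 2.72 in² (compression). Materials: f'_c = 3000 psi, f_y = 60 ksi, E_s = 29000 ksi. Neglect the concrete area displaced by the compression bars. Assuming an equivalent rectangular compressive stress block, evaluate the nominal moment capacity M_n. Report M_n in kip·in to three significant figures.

M_n ≈ 18300 kip·in

Assume both steels yield.
a = (A_s − A'_s) f_y/(0.85 f'_c b) = (12.22 − 2.72) × 60/(0.85 × 3 × 15.2) = 14.706 in.
c = a/β₁ = 14.706/0.85 = 17.301 in; ε'_s = 0.003(c − d')/c = 0.0025 ≥ ε_y = 0.0021, so the compression steel yields.
M_n = (A_s − A'_s) f_y (d − a/2) + A'_s f_y (d − d') = 570 × (31.3 − 7.353) + 163.2 × (31.3 − 3) = 13649.8 + 4618.6 = 18268.4 kip·in.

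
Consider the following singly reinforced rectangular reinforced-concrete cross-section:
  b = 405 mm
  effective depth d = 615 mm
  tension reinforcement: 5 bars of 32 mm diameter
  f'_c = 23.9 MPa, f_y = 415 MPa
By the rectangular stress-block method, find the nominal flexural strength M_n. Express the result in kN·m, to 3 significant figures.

A_s = 5 × 804 = 4020 mm².
T = A_s f_y = 4020 × 415 = 1668300 N = 1668.3 kN.
From C = T: a = T/(0.85 f'_c b) = 1668300/(0.85 × 23.9 × 405) = 202.77 mm.
M_n = T(d − a/2) = 1668.3 kN × (615 − 101.385) mm = 856.86 kN·m.

M_n ≈ 857 kN·m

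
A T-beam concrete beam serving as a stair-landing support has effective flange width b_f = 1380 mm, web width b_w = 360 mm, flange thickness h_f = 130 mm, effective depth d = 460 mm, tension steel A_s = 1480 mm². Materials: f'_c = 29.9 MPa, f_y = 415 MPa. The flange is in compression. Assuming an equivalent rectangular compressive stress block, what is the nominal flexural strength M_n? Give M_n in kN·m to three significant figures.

M_n ≈ 277 kN·m

Tension: T = A_s f_y = 1480 × 415 = 614200 N.
Try a within the flange: a = T/(0.85 f'_c b_f) = 614200/(0.85 × 29.9 × 1380) = 17.51 mm.
Since a = 17.51 ≤ h_f = 130 mm, the stress block lies entirely in the flange; analyse as a rectangular beam of width b_f.
M_n = T(d − a/2) = 614200 × (460 − 8.755) = 277.15 × 10⁶ N·mm.
M_n = 277.15 kN·m.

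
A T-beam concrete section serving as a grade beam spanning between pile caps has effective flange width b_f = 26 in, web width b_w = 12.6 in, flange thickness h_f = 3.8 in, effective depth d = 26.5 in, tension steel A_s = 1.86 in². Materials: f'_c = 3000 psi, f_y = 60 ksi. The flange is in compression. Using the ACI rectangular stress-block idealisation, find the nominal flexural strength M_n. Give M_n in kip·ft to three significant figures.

Tension: T = A_s f_y = 1.86 × 60 = 111.6 kips.
Try a within the flange: a = T/(0.85 f'_c b_f) = 111.6/(0.85 × 3 × 26) = 1.683 in.
Since a = 1.683 ≤ h_f = 3.8 in, the stress block lies entirely in the flange; analyse as a rectangular beam of width b_f.
M_n = T(d − a/2) = 111.6 × (26.5 − 0.8415) = 2863.5 kip·in.
M_n = 2863.5/12 = 238.63 kip·ft.

M_n ≈ 239 kip·ft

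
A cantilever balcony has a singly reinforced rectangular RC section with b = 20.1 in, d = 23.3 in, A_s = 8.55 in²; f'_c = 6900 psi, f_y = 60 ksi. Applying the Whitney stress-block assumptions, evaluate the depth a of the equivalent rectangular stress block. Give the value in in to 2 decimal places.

a ≈ 4.35 in

T = A_s f_y = 8.55 × 60 = 513 kips.
a = T/(0.85 f'_c b) = 513/(0.85 × 6.9 × 20.1) = 4.35 in.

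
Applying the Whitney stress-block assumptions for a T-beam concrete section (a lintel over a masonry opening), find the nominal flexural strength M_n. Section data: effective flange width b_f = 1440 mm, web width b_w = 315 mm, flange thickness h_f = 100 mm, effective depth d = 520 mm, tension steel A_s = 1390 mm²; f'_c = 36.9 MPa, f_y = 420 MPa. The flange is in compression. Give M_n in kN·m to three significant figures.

M_n ≈ 300 kN·m

Tension: T = A_s f_y = 1390 × 420 = 583800 N.
Try a within the flange: a = T/(0.85 f'_c b_f) = 583800/(0.85 × 36.9 × 1440) = 12.93 mm.
Since a = 12.93 ≤ h_f = 100 mm, the stress block lies entirely in the flange; analyse as a rectangular beam of width b_f.
M_n = T(d − a/2) = 583800 × (520 − 6.465) = 299.80 × 10⁶ N·mm.
M_n = 299.80 kN·m.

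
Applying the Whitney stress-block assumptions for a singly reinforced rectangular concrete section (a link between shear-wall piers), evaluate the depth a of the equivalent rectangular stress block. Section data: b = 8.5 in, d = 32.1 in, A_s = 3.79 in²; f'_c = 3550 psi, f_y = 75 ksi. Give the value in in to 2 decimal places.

a ≈ 11.08 in

T = A_s f_y = 3.79 × 75 = 284.25 kips.
a = T/(0.85 f'_c b) = 284.25/(0.85 × 3.55 × 8.5) = 11.08 in.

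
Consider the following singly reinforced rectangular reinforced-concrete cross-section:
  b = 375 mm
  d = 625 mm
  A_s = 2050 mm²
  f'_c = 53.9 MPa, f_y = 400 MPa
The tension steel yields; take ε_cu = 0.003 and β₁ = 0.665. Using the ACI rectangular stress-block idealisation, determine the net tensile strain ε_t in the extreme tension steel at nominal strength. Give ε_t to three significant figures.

a = A_s f_y/(0.85 f'_c b) = 47.73 mm.
β₁ = 0.665, so c = a/β₁ = 47.73/0.665 = 71.77 mm.
From the linear strain diagram with ε_cu = 0.003: ε_t = 0.003 (d − c)/c = 0.003 × (625 − 71.77)/71.77 = 0.0231.
Since ε_t ≥ 0.005, the section is tension-controlled.

ε_t ≈ 0.0231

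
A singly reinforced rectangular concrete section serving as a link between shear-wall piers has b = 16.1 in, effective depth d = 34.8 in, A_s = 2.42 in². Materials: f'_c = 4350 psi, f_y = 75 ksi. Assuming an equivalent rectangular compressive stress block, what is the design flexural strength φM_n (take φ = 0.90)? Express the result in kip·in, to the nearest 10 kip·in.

T = A_s f_y = 2.42 × 75 = 181.5 kips.
a = T/(0.85 f'_c b) = 181.5/(0.85 × 4.35 × 16.1) = 3.049 in.
M_n = T(d − a/2) = 181.5 × (34.8 − 1.5245) = 6039.5 kip·in.
φM_n = 0.90 × 6039.5 = 5435.6 kip·in.

φM_n ≈ 5440 kip·in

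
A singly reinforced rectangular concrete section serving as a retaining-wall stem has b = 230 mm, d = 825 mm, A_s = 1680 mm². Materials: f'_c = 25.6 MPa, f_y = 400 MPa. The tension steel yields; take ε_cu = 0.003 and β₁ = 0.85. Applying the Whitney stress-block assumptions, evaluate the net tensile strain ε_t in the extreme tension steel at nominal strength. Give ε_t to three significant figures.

ε_t ≈ 0.0127

a = A_s f_y/(0.85 f'_c b) = 134.27 mm.
β₁ = 0.85, so c = a/β₁ = 134.27/0.85 = 157.96 mm.
From the linear strain diagram with ε_cu = 0.003: ε_t = 0.003 (d − c)/c = 0.003 × (825 − 157.96)/157.96 = 0.0127.
Since ε_t ≥ 0.005, the section is tension-controlled.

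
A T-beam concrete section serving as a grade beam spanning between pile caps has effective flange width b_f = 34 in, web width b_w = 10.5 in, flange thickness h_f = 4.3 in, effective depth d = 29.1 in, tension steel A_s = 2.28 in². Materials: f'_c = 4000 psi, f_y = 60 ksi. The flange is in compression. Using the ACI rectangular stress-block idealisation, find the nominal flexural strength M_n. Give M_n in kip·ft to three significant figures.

Tension: T = A_s f_y = 2.28 × 60 = 136.8 kips.
Try a within the flange: a = T/(0.85 f'_c b_f) = 136.8/(0.85 × 4 × 34) = 1.183 in.
Since a = 1.183 ≤ h_f = 4.3 in, the stress block lies entirely in the flange; analyse as a rectangular beam of width b_f.
M_n = T(d − a/2) = 136.8 × (29.1 − 0.5915) = 3900.0 kip·in.
M_n = 3900.0/12 = 325.00 kip·ft.

M_n ≈ 325 kip·ft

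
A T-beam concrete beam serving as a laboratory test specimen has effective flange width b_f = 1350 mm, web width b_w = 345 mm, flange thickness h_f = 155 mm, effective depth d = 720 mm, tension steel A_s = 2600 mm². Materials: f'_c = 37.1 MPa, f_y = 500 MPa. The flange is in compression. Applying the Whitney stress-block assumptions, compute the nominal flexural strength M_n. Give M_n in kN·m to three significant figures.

M_n ≈ 916 kN·m

Tension: T = A_s f_y = 2600 × 500 = 1300000 N.
Try a within the flange: a = T/(0.85 f'_c b_f) = 1300000/(0.85 × 37.1 × 1350) = 30.54 mm.
Since a = 30.54 ≤ h_f = 155 mm, the stress block lies entirely in the flange; analyse as a rectangular beam of width b_f.
M_n = T(d − a/2) = 1300000 × (720 − 15.27) = 916.15 × 10⁶ N·mm.
M_n = 916.15 kN·m.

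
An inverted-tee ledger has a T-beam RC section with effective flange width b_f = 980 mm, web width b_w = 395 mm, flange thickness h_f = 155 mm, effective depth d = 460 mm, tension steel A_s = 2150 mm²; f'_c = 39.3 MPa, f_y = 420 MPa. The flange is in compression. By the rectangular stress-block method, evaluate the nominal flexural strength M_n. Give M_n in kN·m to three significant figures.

M_n ≈ 403 kN·m

Tension: T = A_s f_y = 2150 × 420 = 903000 N.
Try a within the flange: a = T/(0.85 f'_c b_f) = 903000/(0.85 × 39.3 × 980) = 27.58 mm.
Since a = 27.58 ≤ h_f = 155 mm, the stress block lies entirely in the flange; analyse as a rectangular beam of width b_f.
M_n = T(d − a/2) = 903000 × (460 − 13.79) = 402.93 × 10⁶ N·mm.
M_n = 402.93 kN·m.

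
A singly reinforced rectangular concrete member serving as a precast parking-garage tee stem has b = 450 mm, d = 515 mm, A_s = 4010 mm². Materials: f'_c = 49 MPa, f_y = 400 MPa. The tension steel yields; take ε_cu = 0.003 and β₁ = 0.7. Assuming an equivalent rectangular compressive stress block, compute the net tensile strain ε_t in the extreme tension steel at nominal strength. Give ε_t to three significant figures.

a = A_s f_y/(0.85 f'_c b) = 85.58 mm.
β₁ = 0.7, so c = a/β₁ = 85.58/0.7 = 122.26 mm.
From the linear strain diagram with ε_cu = 0.003: ε_t = 0.003 (d − c)/c = 0.003 × (515 − 122.26)/122.26 = 0.00964.
Since ε_t ≥ 0.005, the section is tension-controlled.

ε_t ≈ 0.00964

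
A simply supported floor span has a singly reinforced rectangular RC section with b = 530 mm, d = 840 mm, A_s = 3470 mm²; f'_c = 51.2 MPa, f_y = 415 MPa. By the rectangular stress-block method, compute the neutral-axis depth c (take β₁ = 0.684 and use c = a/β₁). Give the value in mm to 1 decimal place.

T = A_s f_y = 3470 × 415 = 1440050 N = 1440.05 kN.
Setting C = 0.85 f'_c a b equal to T: a = 1440050/(0.85 × 51.2 × 530) = 62.433 mm.
With β₁ = 0.684, c = a/β₁ = 62.433/0.684 = 91.3 mm.

c ≈ 91.3 mm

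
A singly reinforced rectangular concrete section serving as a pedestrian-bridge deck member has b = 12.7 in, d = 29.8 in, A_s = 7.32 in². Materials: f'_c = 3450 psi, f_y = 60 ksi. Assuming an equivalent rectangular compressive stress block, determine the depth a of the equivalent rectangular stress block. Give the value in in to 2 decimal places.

a ≈ 11.79 in

T = A_s f_y = 7.32 × 60 = 439.2 kips.
a = T/(0.85 f'_c b) = 439.2/(0.85 × 3.45 × 12.7) = 11.79 in.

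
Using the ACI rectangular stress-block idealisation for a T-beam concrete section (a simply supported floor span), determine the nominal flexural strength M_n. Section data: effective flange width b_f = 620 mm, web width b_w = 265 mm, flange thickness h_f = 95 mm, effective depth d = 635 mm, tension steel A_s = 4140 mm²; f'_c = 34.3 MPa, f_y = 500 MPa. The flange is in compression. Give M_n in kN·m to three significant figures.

Tension: T = A_s f_y = 4140 × 500 = 2070000 N.
Try a within the flange: a = T/(0.85 f'_c b_f) = 2070000/(0.85 × 34.3 × 620) = 114.52 mm.
a = 114.52 > h_f = 95 mm: the block extends into the web. Split into flange-overhang and web parts.
C_f = 0.85 f'_c (b_f − b_w) h_f = 0.85 × 34.3 × (620 − 265) × 95 = 983252 N.
Remaining web compression depth: a_w = (T − C_f)/(0.85 f'_c b_w) = (2070000 − 983252)/(0.85 × 34.3 × 265) = 140.66 mm.
M_n = C_f(d − h_f/2) + (T − C_f)(d − a_w/2) = 983252 × (635 − 47.5) + 1086748 × (635 − 70.33) = 577.66 + 613.65 = 1191.31 × 10⁶ N·mm.
M_n = 1191.31 kN·m.

M_n ≈ 1190 kN·m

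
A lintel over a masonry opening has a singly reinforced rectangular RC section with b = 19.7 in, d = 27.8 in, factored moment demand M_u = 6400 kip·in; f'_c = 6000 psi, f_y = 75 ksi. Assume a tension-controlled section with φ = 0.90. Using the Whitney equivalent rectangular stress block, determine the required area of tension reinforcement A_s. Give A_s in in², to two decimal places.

A_s ≈ 3.58 in²

M_n = M_u/φ = 6400/0.90 = 7111.11 kip·in.
From M_n = 0.85 f'_c a b (d − a/2):
a = d − √(d² − 2M_n/(0.85 f'_c b)) = 27.8 − √(27.8² − 2 × 7111.11/(0.85 × 6 × 19.7)) = 2.675 in.
A_s = 0.85 f'_c a b / f_y = 0.85 × 6 × 2.675 × 19.7 / 75 = 3.583 in².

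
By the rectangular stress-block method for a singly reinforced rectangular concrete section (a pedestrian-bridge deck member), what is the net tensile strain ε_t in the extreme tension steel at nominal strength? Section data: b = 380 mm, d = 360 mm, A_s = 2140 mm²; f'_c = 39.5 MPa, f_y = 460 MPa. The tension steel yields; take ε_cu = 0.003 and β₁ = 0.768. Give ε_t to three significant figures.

a = A_s f_y/(0.85 f'_c b) = 77.16 mm.
β₁ = 0.768, so c = a/β₁ = 77.16/0.768 = 100.47 mm.
From the linear strain diagram with ε_cu = 0.003: ε_t = 0.003 (d − c)/c = 0.003 × (360 − 100.47)/100.47 = 0.00775.
Since ε_t ≥ 0.005, the section is tension-controlled.

ε_t ≈ 0.00775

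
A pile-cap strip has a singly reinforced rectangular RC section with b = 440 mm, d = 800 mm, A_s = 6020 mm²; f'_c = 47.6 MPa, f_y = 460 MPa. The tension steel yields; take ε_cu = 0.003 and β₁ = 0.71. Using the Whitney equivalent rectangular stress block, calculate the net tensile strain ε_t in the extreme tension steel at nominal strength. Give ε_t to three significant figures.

ε_t ≈ 0.00795

a = A_s f_y/(0.85 f'_c b) = 155.55 mm.
β₁ = 0.71, so c = a/β₁ = 155.55/0.71 = 219.08 mm.
From the linear strain diagram with ε_cu = 0.003: ε_t = 0.003 (d − c)/c = 0.003 × (800 − 219.08)/219.08 = 0.00795.
Since ε_t ≥ 0.005, the section is tension-controlled.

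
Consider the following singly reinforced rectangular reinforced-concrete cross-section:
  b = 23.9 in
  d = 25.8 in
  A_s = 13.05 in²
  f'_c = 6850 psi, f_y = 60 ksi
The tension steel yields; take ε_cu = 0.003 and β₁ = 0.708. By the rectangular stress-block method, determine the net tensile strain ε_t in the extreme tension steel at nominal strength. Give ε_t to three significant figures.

ε_t ≈ 0.00674

a = A_s f_y/(0.85 f'_c b) = 5.627 in.
β₁ = 0.708, so c = a/β₁ = 5.627/0.708 = 7.948 in.
From the linear strain diagram with ε_cu = 0.003: ε_t = 0.003 (d − c)/c = 0.003 × (25.8 − 7.948)/7.948 = 0.00674.
Since ε_t ≥ 0.005, the section is tension-controlled.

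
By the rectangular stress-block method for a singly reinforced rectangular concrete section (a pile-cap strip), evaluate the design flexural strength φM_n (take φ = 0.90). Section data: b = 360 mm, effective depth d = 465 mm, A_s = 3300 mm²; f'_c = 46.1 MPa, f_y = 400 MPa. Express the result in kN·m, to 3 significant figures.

φM_n ≈ 497 kN·m

T = A_s f_y = 3300 × 400 = 1320000 N = 1320 kN.
From C = T: a = T/(0.85 f'_c b) = 1320000/(0.85 × 46.1 × 360) = 93.57 mm.
M_n = T(d − a/2) = 1320 kN × (465 − 46.785) mm = 552.04 kN·m.
φM_n = 0.90 × 552.04 = 496.84 kN·m.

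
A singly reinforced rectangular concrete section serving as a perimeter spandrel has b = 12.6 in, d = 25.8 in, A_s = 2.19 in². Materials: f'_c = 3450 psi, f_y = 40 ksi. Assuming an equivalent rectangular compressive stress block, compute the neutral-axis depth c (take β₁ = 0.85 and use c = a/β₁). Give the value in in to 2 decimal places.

c ≈ 2.79 in

T = A_s f_y = 2.19 × 40 = 87.6 kips.
a = T/(0.85 f'_c b) = 87.6/(0.85 × 3.45 × 12.6) = 2.3708 in.
With β₁ = 0.85, c = a/β₁ = 2.3708/0.85 = 2.79 in.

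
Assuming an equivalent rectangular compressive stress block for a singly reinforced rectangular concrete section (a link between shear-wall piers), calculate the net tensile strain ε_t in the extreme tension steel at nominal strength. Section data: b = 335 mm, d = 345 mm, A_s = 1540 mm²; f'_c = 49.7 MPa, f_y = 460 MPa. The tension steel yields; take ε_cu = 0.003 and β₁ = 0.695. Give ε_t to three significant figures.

ε_t ≈ 0.0114

a = A_s f_y/(0.85 f'_c b) = 50.06 mm.
β₁ = 0.695, so c = a/β₁ = 50.06/0.695 = 72.03 mm.
From the linear strain diagram with ε_cu = 0.003: ε_t = 0.003 (d − c)/c = 0.003 × (345 − 72.03)/72.03 = 0.0114.
Since ε_t ≥ 0.005, the section is tension-controlled.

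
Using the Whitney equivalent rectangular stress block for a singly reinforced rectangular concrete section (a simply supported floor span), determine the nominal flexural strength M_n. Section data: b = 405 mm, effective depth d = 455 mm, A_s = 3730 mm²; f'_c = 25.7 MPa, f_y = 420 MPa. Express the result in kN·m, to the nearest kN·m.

T = A_s f_y = 3730 × 420 = 1566600 N = 1566.6 kN.
From C = T: a = T/(0.85 f'_c b) = 1566600/(0.85 × 25.7 × 405) = 177.07 mm.
M_n = T(d − a/2) = 1566.6 kN × (455 − 88.535) mm = 574.10 kN·m.

M_n ≈ 574 kN·m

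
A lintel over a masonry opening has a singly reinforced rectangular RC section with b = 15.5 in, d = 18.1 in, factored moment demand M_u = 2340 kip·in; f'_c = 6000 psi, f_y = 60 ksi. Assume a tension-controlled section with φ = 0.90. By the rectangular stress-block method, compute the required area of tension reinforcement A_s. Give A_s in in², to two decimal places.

M_n = M_u/φ = 2340/0.90 = 2600 kip·in.
From M_n = 0.85 f'_c a b (d − a/2):
a = d − √(d² − 2M_n/(0.85 f'_c b)) = 18.1 − √(18.1² − 2 × 2600/(0.85 × 6 × 15.5)) = 1.919 in.
A_s = 0.85 f'_c a b / f_y = 0.85 × 6 × 1.919 × 15.5 / 60 = 2.528 in².

A_s ≈ 2.53 in²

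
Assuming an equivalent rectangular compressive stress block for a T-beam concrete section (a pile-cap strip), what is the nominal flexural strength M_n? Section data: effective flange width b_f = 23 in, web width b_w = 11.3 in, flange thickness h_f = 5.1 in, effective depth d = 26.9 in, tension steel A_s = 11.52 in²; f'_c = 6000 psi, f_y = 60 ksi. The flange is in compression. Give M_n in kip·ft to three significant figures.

M_n ≈ 1380 kip·ft

Tension: T = A_s f_y = 11.52 × 60 = 691.2 kips.
Try a within the flange: a = T/(0.85 f'_c b_f) = 691.2/(0.85 × 6 × 23) = 5.893 in.
a = 5.893 > h_f = 5.1 in: the block extends into the web. Split into flange-overhang and web parts.
C_f = 0.85 f'_c (b_f − b_w) h_f = 0.85 × 6 × (23 − 11.3) × 5.1 = 304.3 kips.
Remaining web compression depth: a_w = (T − C_f)/(0.85 f'_c b_w) = (691.2 − 304.3)/(0.85 × 6 × 11.3) = 6.714 in.
M_n = C_f(d − h_f/2) + (T − C_f)(d − a_w/2) = 304.3 × (26.9 − 2.55) + 386.9 × (26.9 − 3.357) = 7409.7 + 9108.8 = 16518.5 kip·in.
M_n = 16518.5/12 = 1376.54 kip·ft.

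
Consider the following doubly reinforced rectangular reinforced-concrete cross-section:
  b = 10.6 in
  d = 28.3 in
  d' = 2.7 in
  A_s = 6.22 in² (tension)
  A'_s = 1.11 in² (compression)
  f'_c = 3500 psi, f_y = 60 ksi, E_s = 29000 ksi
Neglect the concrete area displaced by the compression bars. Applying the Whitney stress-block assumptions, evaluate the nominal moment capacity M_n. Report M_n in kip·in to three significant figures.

Assume both steels yield.
a = (A_s − A'_s) f_y/(0.85 f'_c b) = (6.22 − 1.11) × 60/(0.85 × 3.5 × 10.6) = 9.723 in.
c = a/β₁ = 9.723/0.85 = 11.439 in; ε'_s = 0.003(c − d')/c = 0.0023 ≥ ε_y = 0.0021, so the compression steel yields.
M_n = (A_s − A'_s) f_y (d − a/2) + A'_s f_y (d − d') = 306.6 × (28.3 − 4.8615) + 66.6 × (28.3 − 2.7) = 7186.2 + 1705.0 = 8891.2 kip·in.

M_n ≈ 8890 kip·in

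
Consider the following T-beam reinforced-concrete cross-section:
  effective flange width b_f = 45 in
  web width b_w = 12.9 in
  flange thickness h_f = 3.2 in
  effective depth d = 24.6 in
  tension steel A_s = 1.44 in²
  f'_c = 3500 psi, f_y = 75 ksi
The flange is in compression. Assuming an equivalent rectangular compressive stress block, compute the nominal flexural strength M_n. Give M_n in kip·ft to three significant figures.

Tension: T = A_s f_y = 1.44 × 75 = 108 kips.
Try a within the flange: a = T/(0.85 f'_c b_f) = 108/(0.85 × 3.5 × 45) = 0.807 in.
Since a = 0.807 ≤ h_f = 3.2 in, the stress block lies entirely in the flange; analyse as a rectangular beam of width b_f.
M_n = T(d − a/2) = 108 × (24.6 − 0.4035) = 2613.2 kip·in.
M_n = 2613.2/12 = 217.77 kip·ft.

M_n ≈ 218 kip·ft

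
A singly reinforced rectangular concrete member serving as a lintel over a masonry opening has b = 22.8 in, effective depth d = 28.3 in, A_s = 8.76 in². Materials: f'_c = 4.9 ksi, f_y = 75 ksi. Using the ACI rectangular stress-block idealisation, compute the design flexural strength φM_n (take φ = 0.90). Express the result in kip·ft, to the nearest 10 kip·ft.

T = A_s f_y = 8.76 × 75 = 657 kips.
a = T/(0.85 f'_c b) = 657/(0.85 × 4.9 × 22.8) = 6.919 in.
M_n = T(d − a/2) = 657 × (28.3 − 3.4595) = 16320.2 kip·in = 16320.2/12 = 1360.02 kip·ft.
φM_n = 0.90 × 1360.02 = 1224.02 kip·ft.

φM_n ≈ 1220 kip·ft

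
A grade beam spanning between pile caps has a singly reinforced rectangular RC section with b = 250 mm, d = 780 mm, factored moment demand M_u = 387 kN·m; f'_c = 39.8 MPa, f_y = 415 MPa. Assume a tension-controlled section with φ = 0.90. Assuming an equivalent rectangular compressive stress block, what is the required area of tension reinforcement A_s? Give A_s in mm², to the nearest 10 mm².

A_s ≈ 1390 mm²

M_n = M_u/φ = 387/0.90 = 430 kN·m.
With M_n = 0.85 f'_c a b (d − a/2), solve the quadratic for a:
a = d − √(d² − 2M_n/(0.85 f'_c b)) = 780 − √(780² − 2 × 430×10⁶/(0.85 × 39.8 × 250)) = 68.16 mm.
A_s = 0.85 f'_c a b / f_y = 0.85 × 39.8 × 68.16 × 250 / 415 = 1389.1 mm².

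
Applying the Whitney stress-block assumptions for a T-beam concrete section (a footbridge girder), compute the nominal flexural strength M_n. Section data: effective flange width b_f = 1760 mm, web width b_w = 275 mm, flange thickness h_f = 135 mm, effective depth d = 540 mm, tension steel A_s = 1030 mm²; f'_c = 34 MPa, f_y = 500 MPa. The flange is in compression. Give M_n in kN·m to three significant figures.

M_n ≈ 275 kN·m

Tension: T = A_s f_y = 1030 × 500 = 515000 N.
Try a within the flange: a = T/(0.85 f'_c b_f) = 515000/(0.85 × 34 × 1760) = 10.13 mm.
Since a = 10.13 ≤ h_f = 135 mm, the stress block lies entirely in the flange; analyse as a rectangular beam of width b_f.
M_n = T(d − a/2) = 515000 × (540 − 5.065) = 275.49 × 10⁶ N·mm.
M_n = 275.49 kN·m.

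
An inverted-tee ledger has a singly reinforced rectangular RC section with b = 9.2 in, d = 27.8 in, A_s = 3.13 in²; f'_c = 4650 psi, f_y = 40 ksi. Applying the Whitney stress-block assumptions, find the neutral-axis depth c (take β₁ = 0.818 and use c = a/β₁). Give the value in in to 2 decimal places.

c ≈ 4.21 in

T = A_s f_y = 3.13 × 40 = 125.2 kips.
a = T/(0.85 f'_c b) = 125.2/(0.85 × 4.65 × 9.2) = 3.4431 in.
With β₁ = 0.818, c = a/β₁ = 3.4431/0.818 = 4.21 in.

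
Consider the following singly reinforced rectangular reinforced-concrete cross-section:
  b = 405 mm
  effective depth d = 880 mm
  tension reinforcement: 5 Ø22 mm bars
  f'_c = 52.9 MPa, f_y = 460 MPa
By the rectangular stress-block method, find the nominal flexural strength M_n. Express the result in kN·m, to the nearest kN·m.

M_n ≈ 748 kN·m

A_s = 5 × 380 = 1900 mm².
T = A_s f_y = 1900 × 460 = 874000 N = 874 kN.
From C = T: a = T/(0.85 f'_c b) = 874000/(0.85 × 52.9 × 405) = 47.99 mm.
M_n = T(d − a/2) = 874 kN × (880 − 23.995) mm = 748.15 kN·m.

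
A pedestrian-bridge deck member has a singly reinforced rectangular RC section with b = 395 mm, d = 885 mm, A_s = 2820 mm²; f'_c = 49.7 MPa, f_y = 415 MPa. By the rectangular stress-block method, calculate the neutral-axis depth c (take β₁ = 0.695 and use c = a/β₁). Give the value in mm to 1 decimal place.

c ≈ 100.9 mm

T = A_s f_y = 2820 × 415 = 1170300 N = 1170.3 kN.
Setting C = 0.85 f'_c a b equal to T: a = 1170300/(0.85 × 49.7 × 395) = 70.133 mm.
With β₁ = 0.695, c = a/β₁ = 70.133/0.695 = 100.9 mm.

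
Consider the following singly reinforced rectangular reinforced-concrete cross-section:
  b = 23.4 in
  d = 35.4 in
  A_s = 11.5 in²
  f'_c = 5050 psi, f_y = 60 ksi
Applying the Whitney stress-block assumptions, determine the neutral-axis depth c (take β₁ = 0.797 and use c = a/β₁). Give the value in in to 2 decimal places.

c ≈ 8.62 in

T = A_s f_y = 11.5 × 60 = 690 kips.
a = T/(0.85 f'_c b) = 690/(0.85 × 5.05 × 23.4) = 6.8695 in.
With β₁ = 0.797, c = a/β₁ = 6.8695/0.797 = 8.62 in.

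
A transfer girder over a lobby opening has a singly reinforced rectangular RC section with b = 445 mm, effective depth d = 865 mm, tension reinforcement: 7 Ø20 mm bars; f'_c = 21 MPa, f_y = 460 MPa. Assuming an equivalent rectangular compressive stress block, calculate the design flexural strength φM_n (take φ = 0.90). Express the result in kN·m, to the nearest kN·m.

A_s = 7 × 314 = 2198 mm².
T = A_s f_y = 2198 × 460 = 1011080 N = 1011.08 kN.
From C = T: a = T/(0.85 f'_c b) = 1011080/(0.85 × 21 × 445) = 127.29 mm.
M_n = T(d − a/2) = 1011.08 kN × (865 − 63.645) mm = 810.23 kN·m.
φM_n = 0.90 × 810.23 = 729.21 kN·m.

φM_n ≈ 729 kN·m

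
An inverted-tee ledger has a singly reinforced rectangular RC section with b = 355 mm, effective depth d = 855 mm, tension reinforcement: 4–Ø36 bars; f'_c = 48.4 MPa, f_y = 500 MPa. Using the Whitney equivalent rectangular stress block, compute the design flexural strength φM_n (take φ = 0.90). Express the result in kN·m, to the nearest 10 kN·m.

φM_n ≈ 1440 kN·m

A_s = 4 × 1018 = 4072 mm².
T = A_s f_y = 4072 × 500 = 2036000 N = 2036 kN.
From C = T: a = T/(0.85 f'_c b) = 2036000/(0.85 × 48.4 × 355) = 139.41 mm.
M_n = T(d − a/2) = 2036 kN × (855 − 69.705) mm = 1598.86 kN·m.
φM_n = 0.90 × 1598.86 = 1438.97 kN·m.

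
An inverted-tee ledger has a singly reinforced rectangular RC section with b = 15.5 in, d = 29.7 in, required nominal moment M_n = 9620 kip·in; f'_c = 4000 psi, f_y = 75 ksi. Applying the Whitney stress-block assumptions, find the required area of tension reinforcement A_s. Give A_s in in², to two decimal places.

A_s ≈ 4.89 in²

From M_n = 0.85 f'_c a b (d − a/2):
a = d − √(d² − 2M_n/(0.85 f'_c b)) = 29.7 − √(29.7² − 2 × 9620/(0.85 × 4 × 15.5)) = 6.962 in.
A_s = 0.85 f'_c a b / f_y = 0.85 × 4 × 6.962 × 15.5 / 75 = 4.892 in².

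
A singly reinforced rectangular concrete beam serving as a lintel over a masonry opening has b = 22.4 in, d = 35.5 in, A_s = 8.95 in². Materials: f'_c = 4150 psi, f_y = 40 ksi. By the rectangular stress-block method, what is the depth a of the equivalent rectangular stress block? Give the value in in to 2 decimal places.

a ≈ 4.53 in

T = A_s f_y = 8.95 × 40 = 358 kips.
a = T/(0.85 f'_c b) = 358/(0.85 × 4.15 × 22.4) = 4.53 in.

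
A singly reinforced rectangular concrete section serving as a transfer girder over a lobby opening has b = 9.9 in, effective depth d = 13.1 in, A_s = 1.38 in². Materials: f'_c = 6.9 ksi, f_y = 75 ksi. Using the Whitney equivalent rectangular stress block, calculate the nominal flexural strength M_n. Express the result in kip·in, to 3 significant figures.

T = A_s f_y = 1.38 × 75 = 103.5 kips.
a = T/(0.85 f'_c b) = 103.5/(0.85 × 6.9 × 9.9) = 1.783 in.
M_n = T(d − a/2) = 103.5 × (13.1 − 0.8915) = 1263.6 kip·in.

M_n ≈ 1260 kip·in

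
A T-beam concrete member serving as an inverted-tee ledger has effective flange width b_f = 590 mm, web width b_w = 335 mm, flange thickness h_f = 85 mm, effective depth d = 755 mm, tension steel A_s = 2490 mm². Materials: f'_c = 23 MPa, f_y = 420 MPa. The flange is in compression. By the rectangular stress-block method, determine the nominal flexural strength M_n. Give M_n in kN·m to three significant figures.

M_n ≈ 742 kN·m

Tension: T = A_s f_y = 2490 × 420 = 1045800 N.
Try a within the flange: a = T/(0.85 f'_c b_f) = 1045800/(0.85 × 23 × 590) = 90.67 mm.
a = 90.67 > h_f = 85 mm: the block extends into the web. Split into flange-overhang and web parts.
C_f = 0.85 f'_c (b_f − b_w) h_f = 0.85 × 23 × (590 − 335) × 85 = 423746 N.
Remaining web compression depth: a_w = (T − C_f)/(0.85 f'_c b_w) = (1045800 − 423746)/(0.85 × 23 × 335) = 94.98 mm.
M_n = C_f(d − h_f/2) + (T − C_f)(d − a_w/2) = 423746 × (755 − 42.5) + 622054 × (755 − 47.49) = 301.92 + 440.11 = 742.03 × 10⁶ N·mm.
M_n = 742.03 kN·m.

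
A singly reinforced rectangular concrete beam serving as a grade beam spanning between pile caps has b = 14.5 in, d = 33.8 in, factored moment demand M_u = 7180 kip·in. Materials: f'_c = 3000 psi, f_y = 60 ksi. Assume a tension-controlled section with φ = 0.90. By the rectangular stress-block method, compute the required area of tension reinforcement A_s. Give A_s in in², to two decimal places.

M_n = M_u/φ = 7180/0.90 = 7977.78 kip·in.
From M_n = 0.85 f'_c a b (d − a/2):
a = d − √(d² − 2M_n/(0.85 f'_c b)) = 33.8 − √(33.8² − 2 × 7977.78/(0.85 × 3 × 14.5)) = 7.137 in.
A_s = 0.85 f'_c a b / f_y = 0.85 × 3 × 7.137 × 14.5 / 60 = 4.398 in².

A_s ≈ 4.40 in²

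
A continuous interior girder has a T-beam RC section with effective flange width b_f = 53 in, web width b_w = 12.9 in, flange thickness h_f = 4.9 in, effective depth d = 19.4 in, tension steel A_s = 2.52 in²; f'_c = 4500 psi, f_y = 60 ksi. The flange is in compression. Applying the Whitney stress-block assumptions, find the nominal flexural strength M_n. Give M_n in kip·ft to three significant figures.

M_n ≈ 240 kip·ft

Tension: T = A_s f_y = 2.52 × 60 = 151.2 kips.
Try a within the flange: a = T/(0.85 f'_c b_f) = 151.2/(0.85 × 4.5 × 53) = 0.746 in.
Since a = 0.746 ≤ h_f = 4.9 in, the stress block lies entirely in the flange; analyse as a rectangular beam of width b_f.
M_n = T(d − a/2) = 151.2 × (19.4 − 0.373) = 2876.9 kip·in.
M_n = 2876.9/12 = 239.74 kip·ft.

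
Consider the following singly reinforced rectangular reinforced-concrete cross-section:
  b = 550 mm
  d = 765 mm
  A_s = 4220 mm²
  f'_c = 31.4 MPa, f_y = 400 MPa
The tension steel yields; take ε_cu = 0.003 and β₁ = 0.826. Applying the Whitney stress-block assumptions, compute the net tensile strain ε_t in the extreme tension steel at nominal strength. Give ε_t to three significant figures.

a = A_s f_y/(0.85 f'_c b) = 114.99 mm.
β₁ = 0.826, so c = a/β₁ = 114.99/0.826 = 139.21 mm.
From the linear strain diagram with ε_cu = 0.003: ε_t = 0.003 (d − c)/c = 0.003 × (765 − 139.21)/139.21 = 0.0135.
Since ε_t ≥ 0.005, the section is tension-controlled.

ε_t ≈ 0.0135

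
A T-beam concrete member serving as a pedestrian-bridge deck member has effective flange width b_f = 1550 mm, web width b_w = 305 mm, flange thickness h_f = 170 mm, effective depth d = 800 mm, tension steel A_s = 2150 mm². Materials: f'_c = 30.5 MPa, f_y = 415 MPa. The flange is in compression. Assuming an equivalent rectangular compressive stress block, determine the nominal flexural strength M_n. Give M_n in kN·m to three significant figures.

M_n ≈ 704 kN·m

Tension: T = A_s f_y = 2150 × 415 = 892250 N.
Try a within the flange: a = T/(0.85 f'_c b_f) = 892250/(0.85 × 30.5 × 1550) = 22.20 mm.
Since a = 22.20 ≤ h_f = 170 mm, the stress block lies entirely in the flange; analyse as a rectangular beam of width b_f.
M_n = T(d − a/2) = 892250 × (800 − 11.1) = 703.90 × 10⁶ N·mm.
M_n = 703.90 kN·m.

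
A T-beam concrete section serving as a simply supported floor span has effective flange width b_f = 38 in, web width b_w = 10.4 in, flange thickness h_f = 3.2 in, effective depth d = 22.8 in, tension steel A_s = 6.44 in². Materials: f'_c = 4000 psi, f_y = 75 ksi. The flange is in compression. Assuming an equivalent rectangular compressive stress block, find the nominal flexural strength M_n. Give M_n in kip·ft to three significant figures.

M_n ≈ 838 kip·ft

Tension: T = A_s f_y = 6.44 × 75 = 483 kips.
Try a within the flange: a = T/(0.85 f'_c b_f) = 483/(0.85 × 4 × 38) = 3.738 in.
a = 3.738 > h_f = 3.2 in: the block extends into the web. Split into flange-overhang and web parts.
C_f = 0.85 f'_c (b_f − b_w) h_f = 0.85 × 4 × (38 − 10.4) × 3.2 = 300.3 kips.
Remaining web compression depth: a_w = (T − C_f)/(0.85 f'_c b_w) = (483 − 300.3)/(0.85 × 4 × 10.4) = 5.167 in.
M_n = C_f(d − h_f/2) + (T − C_f)(d − a_w/2) = 300.3 × (22.8 − 1.6) + 182.7 × (22.8 − 2.5835) = 6366.4 + 3693.6 = 10060.0 kip·in.
M_n = 10060.0/12 = 838.33 kip·ft.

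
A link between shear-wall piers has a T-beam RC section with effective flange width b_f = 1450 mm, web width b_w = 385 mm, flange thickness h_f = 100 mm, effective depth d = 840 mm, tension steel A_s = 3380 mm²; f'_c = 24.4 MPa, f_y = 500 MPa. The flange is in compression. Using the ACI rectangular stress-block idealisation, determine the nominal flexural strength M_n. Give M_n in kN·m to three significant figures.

M_n ≈ 1370 kN·m

Tension: T = A_s f_y = 3380 × 500 = 1690000 N.
Try a within the flange: a = T/(0.85 f'_c b_f) = 1690000/(0.85 × 24.4 × 1450) = 56.20 mm.
Since a = 56.20 ≤ h_f = 100 mm, the stress block lies entirely in the flange; analyse as a rectangular beam of width b_f.
M_n = T(d − a/2) = 1690000 × (840 − 28.1) = 1372.11 × 10⁶ N·mm.
M_n = 1372.11 kN·m.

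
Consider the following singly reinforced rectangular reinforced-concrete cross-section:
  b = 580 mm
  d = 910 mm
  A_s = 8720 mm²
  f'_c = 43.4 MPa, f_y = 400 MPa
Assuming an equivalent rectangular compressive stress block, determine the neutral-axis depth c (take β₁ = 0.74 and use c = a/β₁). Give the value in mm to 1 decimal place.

c ≈ 220.3 mm

T = A_s f_y = 8720 × 400 = 3488000 N = 3488 kN.
Setting C = 0.85 f'_c a b equal to T: a = 3488000/(0.85 × 43.4 × 580) = 163.020 mm.
With β₁ = 0.74, c = a/β₁ = 163.020/0.74 = 220.3 mm.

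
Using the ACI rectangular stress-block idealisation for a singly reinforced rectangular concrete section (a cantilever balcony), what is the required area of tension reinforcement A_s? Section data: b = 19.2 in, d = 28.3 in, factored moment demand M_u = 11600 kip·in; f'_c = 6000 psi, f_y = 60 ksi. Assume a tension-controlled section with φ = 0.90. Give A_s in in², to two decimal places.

M_n = M_u/φ = 11600/0.90 = 12888.9 kip·in.
From M_n = 0.85 f'_c a b (d − a/2):
a = d − √(d² − 2M_n/(0.85 f'_c b)) = 28.3 − √(28.3² − 2 × 12888.9/(0.85 × 6 × 19.2)) = 5.113 in.
A_s = 0.85 f'_c a b / f_y = 0.85 × 6 × 5.113 × 19.2 / 60 = 8.344 in².

A_s ≈ 8.34 in²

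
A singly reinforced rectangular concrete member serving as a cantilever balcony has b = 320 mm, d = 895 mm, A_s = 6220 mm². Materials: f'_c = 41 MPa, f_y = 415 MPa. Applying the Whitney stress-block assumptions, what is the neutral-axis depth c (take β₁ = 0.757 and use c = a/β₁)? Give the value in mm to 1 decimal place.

c ≈ 305.8 mm

T = A_s f_y = 6220 × 415 = 2581300 N = 2581.3 kN.
Setting C = 0.85 f'_c a b equal to T: a = 2581300/(0.85 × 41 × 320) = 231.465 mm.
With β₁ = 0.757, c = a/β₁ = 231.465/0.757 = 305.8 mm.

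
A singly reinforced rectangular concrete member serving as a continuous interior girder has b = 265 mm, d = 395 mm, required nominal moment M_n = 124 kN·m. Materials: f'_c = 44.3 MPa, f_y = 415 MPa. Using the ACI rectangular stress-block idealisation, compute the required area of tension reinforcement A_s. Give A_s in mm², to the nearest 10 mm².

A_s ≈ 790 mm²

With M_n = 0.85 f'_c a b (d − a/2), solve the quadratic for a:
a = d − √(d² − 2M_n/(0.85 f'_c b)) = 395 − √(395² − 2 × 124×10⁶/(0.85 × 44.3 × 265)) = 32.82 mm.
A_s = 0.85 f'_c a b / f_y = 0.85 × 44.3 × 32.82 × 265 / 415 = 789.1 mm².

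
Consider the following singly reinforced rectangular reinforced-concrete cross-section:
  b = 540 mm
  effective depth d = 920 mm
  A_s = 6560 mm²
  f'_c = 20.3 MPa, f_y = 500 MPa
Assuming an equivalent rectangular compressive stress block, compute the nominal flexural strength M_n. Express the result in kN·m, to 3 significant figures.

M_n ≈ 2440 kN·m

T = A_s f_y = 6560 × 500 = 3280000 N = 3280 kN.
From C = T: a = T/(0.85 f'_c b) = 3280000/(0.85 × 20.3 × 540) = 352.02 mm.
M_n = T(d − a/2) = 3280 kN × (920 − 176.01) mm = 2440.29 kN·m.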